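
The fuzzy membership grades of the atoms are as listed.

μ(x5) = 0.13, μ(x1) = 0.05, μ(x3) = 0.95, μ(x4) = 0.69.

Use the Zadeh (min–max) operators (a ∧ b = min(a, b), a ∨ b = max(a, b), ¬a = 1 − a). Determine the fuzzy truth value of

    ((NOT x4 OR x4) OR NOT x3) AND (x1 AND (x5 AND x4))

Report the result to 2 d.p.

0.05

NOT x4 = 1 − 0.69 = 0.31
NOT x4 OR x4 = max(a, b) on (0.31, 0.69) = 0.69
NOT x3 = 1 − 0.95 = 0.05
(NOT x4 OR x4) OR NOT x3 = max(a, b) on (0.69, 0.05) = 0.69
x5 AND x4 = min(a, b) on (0.13, 0.69) = 0.13
x1 AND (x5 AND x4) = min(a, b) on (0.05, 0.13) = 0.05
((NOT x4 OR x4) OR NOT x3) AND (x1 AND (x5 AND x4)) = min(a, b) on (0.69, 0.05) = 0.05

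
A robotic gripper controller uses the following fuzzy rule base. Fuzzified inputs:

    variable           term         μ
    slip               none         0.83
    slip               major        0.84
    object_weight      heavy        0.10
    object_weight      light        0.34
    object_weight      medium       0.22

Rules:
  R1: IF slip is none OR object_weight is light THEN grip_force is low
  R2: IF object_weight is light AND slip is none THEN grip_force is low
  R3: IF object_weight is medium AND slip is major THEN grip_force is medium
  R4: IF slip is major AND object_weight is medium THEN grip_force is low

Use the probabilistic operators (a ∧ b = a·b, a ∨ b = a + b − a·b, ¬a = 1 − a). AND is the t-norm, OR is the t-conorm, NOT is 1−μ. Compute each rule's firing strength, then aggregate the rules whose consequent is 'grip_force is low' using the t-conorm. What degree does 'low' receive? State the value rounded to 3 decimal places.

R1: none=0.83, light=0.34; OR[a + b − a·b] → w = 0.8878
R2: light=0.34, none=0.83; AND[a·b] → w = 0.2822
R3: medium=0.22, major=0.84; AND[a·b] → w = 0.1848
R4: major=0.84, medium=0.22; AND[a·b] → w = 0.1848
Rules with consequent 'low': {R1, R2, R4} → strengths 0.8878, 0.2822, 0.1848
Aggregate via t-conorm [a + b − a·b]: 0.9343

0.934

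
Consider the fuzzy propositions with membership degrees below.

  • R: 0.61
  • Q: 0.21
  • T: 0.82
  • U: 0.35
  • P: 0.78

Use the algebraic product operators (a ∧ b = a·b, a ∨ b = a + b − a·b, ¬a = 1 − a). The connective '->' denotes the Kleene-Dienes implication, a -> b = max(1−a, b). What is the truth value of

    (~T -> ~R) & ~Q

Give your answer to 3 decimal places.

~T = 1 − 0.8200 = 0.1800
~R = 1 − 0.6100 = 0.3900
~T -> ~R  [Kleene-Dienes: max(1−a, b)] with a=0.1800, b=0.3900 → 0.8200
~Q = 1 − 0.2100 = 0.7900
(~T -> ~R) & ~Q = a·b on (0.8200, 0.7900) = 0.6478

0.648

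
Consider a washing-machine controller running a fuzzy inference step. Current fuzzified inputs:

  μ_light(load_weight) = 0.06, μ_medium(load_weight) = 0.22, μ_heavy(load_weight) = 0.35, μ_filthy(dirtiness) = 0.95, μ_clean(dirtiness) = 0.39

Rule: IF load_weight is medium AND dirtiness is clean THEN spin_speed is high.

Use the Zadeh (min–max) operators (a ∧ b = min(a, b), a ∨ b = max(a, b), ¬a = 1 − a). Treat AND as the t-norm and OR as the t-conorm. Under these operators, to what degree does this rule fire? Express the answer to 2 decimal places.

firing strength: medium=0.22, clean=0.39; AND[min(a, b)] → w = 0.22

0.22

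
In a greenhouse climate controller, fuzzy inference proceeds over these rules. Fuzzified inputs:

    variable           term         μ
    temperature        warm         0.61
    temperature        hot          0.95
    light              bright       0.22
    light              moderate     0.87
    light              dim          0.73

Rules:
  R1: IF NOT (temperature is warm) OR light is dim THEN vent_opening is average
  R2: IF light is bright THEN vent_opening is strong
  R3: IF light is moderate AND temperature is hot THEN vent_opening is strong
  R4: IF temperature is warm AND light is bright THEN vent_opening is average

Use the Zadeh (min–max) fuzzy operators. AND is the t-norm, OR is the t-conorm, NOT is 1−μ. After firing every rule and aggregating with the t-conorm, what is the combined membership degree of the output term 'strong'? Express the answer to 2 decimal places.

R1: ¬warm=1−0.61=0.39, dim=0.73; OR[max(a, b)] → w = 0.73
R2: bright=0.22 → w = 0.22
R3: moderate=0.87, hot=0.95; AND[min(a, b)] → w = 0.87
R4: warm=0.61, bright=0.22; AND[min(a, b)] → w = 0.22
Rules with consequent 'strong': {R2, R3} → strengths 0.22, 0.87
Aggregate via t-conorm [max(a, b)]: 0.87

0.87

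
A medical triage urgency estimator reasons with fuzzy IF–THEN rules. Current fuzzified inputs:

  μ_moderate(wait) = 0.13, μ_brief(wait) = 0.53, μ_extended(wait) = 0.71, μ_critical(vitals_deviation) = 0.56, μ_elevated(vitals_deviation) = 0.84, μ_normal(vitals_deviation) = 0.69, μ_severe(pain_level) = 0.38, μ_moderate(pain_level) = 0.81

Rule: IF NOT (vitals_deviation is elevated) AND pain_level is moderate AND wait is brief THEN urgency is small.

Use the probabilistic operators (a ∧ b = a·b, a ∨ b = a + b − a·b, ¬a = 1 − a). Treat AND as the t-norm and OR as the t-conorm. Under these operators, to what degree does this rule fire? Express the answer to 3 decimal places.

firing strength: ¬elevated=1−0.84=0.16, moderate=0.81, brief=0.53; AND[a·b] → w = 0.0687

0.069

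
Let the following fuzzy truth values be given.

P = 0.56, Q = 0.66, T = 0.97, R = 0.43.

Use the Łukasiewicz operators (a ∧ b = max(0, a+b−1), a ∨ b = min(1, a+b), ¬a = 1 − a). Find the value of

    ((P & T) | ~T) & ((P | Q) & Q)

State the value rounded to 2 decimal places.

0.22

P & T = max(0, a+b−1) on (0.56, 0.97) = 0.53
~T = 1 − 0.97 = 0.03
(P & T) | ~T = min(1, a+b) on (0.53, 0.03) = 0.56
P | Q = min(1, a+b) on (0.56, 0.66) = 1.00
(P | Q) & Q = max(0, a+b−1) on (1.00, 0.66) = 0.66
((P & T) | ~T) & ((P | Q) & Q) = max(0, a+b−1) on (0.56, 0.66) = 0.22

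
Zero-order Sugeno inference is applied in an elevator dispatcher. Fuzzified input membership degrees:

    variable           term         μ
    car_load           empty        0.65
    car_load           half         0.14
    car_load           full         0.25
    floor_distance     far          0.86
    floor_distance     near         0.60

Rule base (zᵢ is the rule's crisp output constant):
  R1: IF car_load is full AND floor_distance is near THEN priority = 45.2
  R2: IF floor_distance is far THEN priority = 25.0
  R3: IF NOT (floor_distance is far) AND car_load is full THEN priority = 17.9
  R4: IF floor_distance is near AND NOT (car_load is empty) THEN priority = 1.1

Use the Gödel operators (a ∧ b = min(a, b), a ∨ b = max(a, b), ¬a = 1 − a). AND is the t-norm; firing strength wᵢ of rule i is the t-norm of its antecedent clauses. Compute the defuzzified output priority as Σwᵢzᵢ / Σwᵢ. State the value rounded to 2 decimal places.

22.31

R1 (z=45.2): full=0.25, near=0.60; AND[min(a, b)] → w = 0.25
R2 (z=25.0): far=0.86 → w = 0.86
R3 (z=17.9): ¬far=1−0.86=0.14, full=0.25; AND[min(a, b)] → w = 0.14
R4 (z=1.1): near=0.60, ¬empty=1−0.65=0.35; AND[min(a, b)] → w = 0.35
Weighted average = (0.25·45.2 + 0.86·25.0 + 0.14·17.9 + 0.35·1.1) / (0.25 + 0.86 + 0.14 + 0.35)
  = 35.6910 / 1.6000 = 22.31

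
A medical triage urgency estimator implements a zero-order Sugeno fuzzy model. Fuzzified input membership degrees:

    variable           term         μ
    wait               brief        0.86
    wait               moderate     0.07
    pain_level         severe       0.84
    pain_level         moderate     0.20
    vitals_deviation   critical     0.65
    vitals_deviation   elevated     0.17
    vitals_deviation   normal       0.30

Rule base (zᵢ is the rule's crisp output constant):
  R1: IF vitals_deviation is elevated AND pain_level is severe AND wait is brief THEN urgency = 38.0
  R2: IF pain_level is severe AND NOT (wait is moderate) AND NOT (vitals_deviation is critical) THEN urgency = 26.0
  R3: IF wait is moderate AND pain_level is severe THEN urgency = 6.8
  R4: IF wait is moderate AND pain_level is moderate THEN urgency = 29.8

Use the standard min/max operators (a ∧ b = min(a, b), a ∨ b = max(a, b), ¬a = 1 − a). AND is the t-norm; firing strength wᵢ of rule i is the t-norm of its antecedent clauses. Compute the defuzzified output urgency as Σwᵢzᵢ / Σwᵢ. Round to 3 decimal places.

R1 (z=38.0): elevated=0.17, severe=0.84, brief=0.86; AND[min(a, b)] → w = 0.17
R2 (z=26.0): severe=0.84, ¬moderate=1−0.07=0.93, ¬critical=1−0.65=0.35; AND[min(a, b)] → w = 0.35
R3 (z=6.8): moderate=0.07, severe=0.84; AND[min(a, b)] → w = 0.07
R4 (z=29.8): moderate=0.07, moderate=0.20; AND[min(a, b)] → w = 0.07
Weighted average = (0.17·38.0 + 0.35·26.0 + 0.07·6.8 + 0.07·29.8) / (0.17 + 0.35 + 0.07 + 0.07)
  = 18.1220 / 0.6600 = 27.458

27.458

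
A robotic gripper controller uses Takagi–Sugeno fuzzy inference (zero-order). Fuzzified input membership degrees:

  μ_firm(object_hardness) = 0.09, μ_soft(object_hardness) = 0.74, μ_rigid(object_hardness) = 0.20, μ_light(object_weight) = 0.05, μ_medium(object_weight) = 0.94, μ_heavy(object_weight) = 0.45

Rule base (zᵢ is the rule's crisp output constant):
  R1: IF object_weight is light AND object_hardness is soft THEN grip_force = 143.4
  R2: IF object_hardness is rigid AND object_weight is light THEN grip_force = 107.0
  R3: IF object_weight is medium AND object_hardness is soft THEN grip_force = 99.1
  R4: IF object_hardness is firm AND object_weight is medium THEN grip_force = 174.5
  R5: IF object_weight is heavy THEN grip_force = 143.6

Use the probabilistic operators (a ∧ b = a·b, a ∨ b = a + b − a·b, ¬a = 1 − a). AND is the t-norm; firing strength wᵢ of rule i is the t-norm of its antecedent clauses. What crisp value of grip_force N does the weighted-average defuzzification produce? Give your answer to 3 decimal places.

121.118

R1 (z=143.4): light=0.05, soft=0.74; AND[a·b] → w = 0.0370
R2 (z=107.0): rigid=0.20, light=0.05; AND[a·b] → w = 0.0100
R3 (z=99.1): medium=0.94, soft=0.74; AND[a·b] → w = 0.6956
R4 (z=174.5): firm=0.09, medium=0.94; AND[a·b] → w = 0.0846
R5 (z=143.6): heavy=0.45 → w = 0.4500
Weighted average = (0.0370·143.4 + 0.0100·107.0 + 0.6956·99.1 + 0.0846·174.5 + 0.4500·143.6) / (0.0370 + 0.0100 + 0.6956 + 0.0846 + 0.4500)
  = 154.6925 / 1.2772 = 121.118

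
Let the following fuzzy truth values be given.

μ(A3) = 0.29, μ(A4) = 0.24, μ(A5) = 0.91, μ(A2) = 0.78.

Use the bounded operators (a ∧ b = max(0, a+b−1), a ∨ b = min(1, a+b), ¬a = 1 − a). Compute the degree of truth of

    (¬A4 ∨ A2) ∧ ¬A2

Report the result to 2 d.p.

0.22

¬A4 = 1 − 0.24 = 0.76
¬A4 ∨ A2 = min(1, a+b) on (0.76, 0.78) = 1.00
¬A2 = 1 − 0.78 = 0.22
(¬A4 ∨ A2) ∧ ¬A2 = max(0, a+b−1) on (1.00, 0.22) = 0.22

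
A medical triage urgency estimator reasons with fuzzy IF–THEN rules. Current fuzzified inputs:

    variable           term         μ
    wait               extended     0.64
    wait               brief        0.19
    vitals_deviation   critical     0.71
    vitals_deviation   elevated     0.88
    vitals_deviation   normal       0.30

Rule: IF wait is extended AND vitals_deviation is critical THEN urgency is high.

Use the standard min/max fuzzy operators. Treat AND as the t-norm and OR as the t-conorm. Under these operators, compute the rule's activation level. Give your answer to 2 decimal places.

0.64

firing strength: extended=0.64, critical=0.71; AND[min(a, b)] → w = 0.64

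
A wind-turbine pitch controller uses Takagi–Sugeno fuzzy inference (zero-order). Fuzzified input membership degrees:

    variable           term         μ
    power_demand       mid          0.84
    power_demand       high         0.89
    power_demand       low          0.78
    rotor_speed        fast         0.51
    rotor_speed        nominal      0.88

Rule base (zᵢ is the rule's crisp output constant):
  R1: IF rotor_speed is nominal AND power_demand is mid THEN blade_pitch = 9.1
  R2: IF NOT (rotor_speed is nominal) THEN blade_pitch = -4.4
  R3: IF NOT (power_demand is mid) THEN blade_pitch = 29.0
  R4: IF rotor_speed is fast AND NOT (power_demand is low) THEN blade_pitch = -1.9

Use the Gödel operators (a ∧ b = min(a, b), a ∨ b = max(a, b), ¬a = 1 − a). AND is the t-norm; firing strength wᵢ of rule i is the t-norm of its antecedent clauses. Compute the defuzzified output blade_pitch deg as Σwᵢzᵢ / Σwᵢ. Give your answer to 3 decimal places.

R1 (z=9.1): nominal=0.88, mid=0.84; AND[min(a, b)] → w = 0.84
R2 (z=-4.4): ¬nominal=1−0.88=0.12 → w = 0.12
R3 (z=29.0): ¬mid=1−0.84=0.16 → w = 0.16
R4 (z=-1.9): fast=0.51, ¬low=1−0.78=0.22; AND[min(a, b)] → w = 0.22
Weighted average = (0.84·9.1 + 0.12·-4.4 + 0.16·29.0 + 0.22·-1.9) / (0.84 + 0.12 + 0.16 + 0.22)
  = 11.3380 / 1.3400 = 8.461

8.461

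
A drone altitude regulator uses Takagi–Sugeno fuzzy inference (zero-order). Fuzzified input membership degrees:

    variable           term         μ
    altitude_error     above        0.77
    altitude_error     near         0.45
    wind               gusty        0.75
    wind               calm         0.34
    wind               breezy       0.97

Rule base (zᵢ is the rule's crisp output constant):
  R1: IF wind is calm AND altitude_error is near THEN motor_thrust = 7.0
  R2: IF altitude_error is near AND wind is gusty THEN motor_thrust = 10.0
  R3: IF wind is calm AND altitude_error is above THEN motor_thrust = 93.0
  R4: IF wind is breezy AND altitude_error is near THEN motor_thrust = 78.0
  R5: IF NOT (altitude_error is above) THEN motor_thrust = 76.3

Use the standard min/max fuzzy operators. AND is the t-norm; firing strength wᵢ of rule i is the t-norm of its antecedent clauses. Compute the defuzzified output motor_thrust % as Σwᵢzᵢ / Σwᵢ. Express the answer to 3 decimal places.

50.359

R1 (z=7.0): calm=0.34, near=0.45; AND[min(a, b)] → w = 0.34
R2 (z=10.0): near=0.45, gusty=0.75; AND[min(a, b)] → w = 0.45
R3 (z=93.0): calm=0.34, above=0.77; AND[min(a, b)] → w = 0.34
R4 (z=78.0): breezy=0.97, near=0.45; AND[min(a, b)] → w = 0.45
R5 (z=76.3): ¬above=1−0.77=0.23 → w = 0.23
Weighted average = (0.34·7.0 + 0.45·10.0 + 0.34·93.0 + 0.45·78.0 + 0.23·76.3) / (0.34 + 0.45 + 0.34 + 0.45 + 0.23)
  = 91.1490 / 1.8100 = 50.359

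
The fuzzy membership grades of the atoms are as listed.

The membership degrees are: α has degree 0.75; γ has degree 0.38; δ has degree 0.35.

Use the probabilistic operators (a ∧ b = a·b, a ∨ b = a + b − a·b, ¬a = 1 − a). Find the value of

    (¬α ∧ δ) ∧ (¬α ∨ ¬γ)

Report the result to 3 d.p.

¬α = 1 − 0.7500 = 0.2500
¬α ∧ δ = a·b on (0.2500, 0.3500) = 0.0875
¬α = 1 − 0.7500 = 0.2500
¬γ = 1 − 0.3800 = 0.6200
¬α ∨ ¬γ = a + b − a·b on (0.2500, 0.6200) = 0.7150
(¬α ∧ δ) ∧ (¬α ∨ ¬γ) = a·b on (0.0875, 0.7150) = 0.0626

0.063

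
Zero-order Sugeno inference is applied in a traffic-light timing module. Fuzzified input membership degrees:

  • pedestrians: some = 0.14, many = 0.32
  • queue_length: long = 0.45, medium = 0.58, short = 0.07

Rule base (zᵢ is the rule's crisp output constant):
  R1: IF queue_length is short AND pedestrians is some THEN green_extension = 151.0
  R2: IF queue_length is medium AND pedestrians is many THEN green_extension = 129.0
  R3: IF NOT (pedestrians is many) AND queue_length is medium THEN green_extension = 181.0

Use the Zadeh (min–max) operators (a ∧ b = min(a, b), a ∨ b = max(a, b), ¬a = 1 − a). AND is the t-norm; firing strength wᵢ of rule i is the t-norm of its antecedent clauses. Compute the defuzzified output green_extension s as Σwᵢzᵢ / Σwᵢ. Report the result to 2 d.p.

161.68

R1 (z=151.0): short=0.07, some=0.14; AND[min(a, b)] → w = 0.07
R2 (z=129.0): medium=0.58, many=0.32; AND[min(a, b)] → w = 0.32
R3 (z=181.0): ¬many=1−0.32=0.68, medium=0.58; AND[min(a, b)] → w = 0.58
Weighted average = (0.07·151.0 + 0.32·129.0 + 0.58·181.0) / (0.07 + 0.32 + 0.58)
  = 156.8300 / 0.9700 = 161.68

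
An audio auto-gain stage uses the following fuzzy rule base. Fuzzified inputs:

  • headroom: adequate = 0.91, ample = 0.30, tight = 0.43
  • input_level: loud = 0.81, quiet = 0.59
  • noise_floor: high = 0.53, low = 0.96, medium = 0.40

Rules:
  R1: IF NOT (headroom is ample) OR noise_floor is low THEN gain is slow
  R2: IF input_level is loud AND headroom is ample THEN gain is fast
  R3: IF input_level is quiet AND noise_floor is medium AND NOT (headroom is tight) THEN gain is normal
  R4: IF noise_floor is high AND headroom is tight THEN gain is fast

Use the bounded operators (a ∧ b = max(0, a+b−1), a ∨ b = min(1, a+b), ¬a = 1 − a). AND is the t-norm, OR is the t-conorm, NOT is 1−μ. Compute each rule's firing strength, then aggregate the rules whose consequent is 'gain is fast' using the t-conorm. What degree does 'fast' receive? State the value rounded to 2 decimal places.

0.11

R1: ¬ample=1−0.30=0.70, low=0.96; OR[min(1, a+b)] → w = 1.00
R2: loud=0.81, ample=0.30; AND[max(0, a+b−1)] → w = 0.11
R3: quiet=0.59, medium=0.40, ¬tight=1−0.43=0.57; AND[max(0, a+b−1)] → w = 0.00
R4: high=0.53, tight=0.43; AND[max(0, a+b−1)] → w = 0.00
Rules with consequent 'fast': {R2, R4} → strengths 0.11, 0.00
Aggregate via t-conorm [min(1, a+b)]: 0.11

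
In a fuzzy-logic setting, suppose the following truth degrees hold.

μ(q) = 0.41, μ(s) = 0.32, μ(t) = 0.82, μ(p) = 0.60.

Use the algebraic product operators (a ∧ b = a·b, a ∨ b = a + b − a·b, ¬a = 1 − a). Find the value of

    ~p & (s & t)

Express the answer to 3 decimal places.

0.105

~p = 1 − 0.6000 = 0.4000
s & t = a·b on (0.3200, 0.8200) = 0.2624
~p & (s & t) = a·b on (0.4000, 0.2624) = 0.1050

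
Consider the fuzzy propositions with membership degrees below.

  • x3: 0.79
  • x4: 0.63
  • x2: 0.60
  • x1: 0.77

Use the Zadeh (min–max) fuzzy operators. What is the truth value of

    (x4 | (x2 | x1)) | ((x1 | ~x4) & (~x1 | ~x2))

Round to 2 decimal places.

0.77

x2 | x1 = max(a, b) on (0.60, 0.77) = 0.77
x4 | (x2 | x1) = max(a, b) on (0.63, 0.77) = 0.77
~x4 = 1 − 0.63 = 0.37
x1 | ~x4 = max(a, b) on (0.77, 0.37) = 0.77
~x1 = 1 − 0.77 = 0.23
~x2 = 1 − 0.60 = 0.40
~x1 | ~x2 = max(a, b) on (0.23, 0.40) = 0.40
(x1 | ~x4) & (~x1 | ~x2) = min(a, b) on (0.77, 0.40) = 0.40
(x4 | (x2 | x1)) | ((x1 | ~x4) & (~x1 | ~x2)) = max(a, b) on (0.77, 0.40) = 0.77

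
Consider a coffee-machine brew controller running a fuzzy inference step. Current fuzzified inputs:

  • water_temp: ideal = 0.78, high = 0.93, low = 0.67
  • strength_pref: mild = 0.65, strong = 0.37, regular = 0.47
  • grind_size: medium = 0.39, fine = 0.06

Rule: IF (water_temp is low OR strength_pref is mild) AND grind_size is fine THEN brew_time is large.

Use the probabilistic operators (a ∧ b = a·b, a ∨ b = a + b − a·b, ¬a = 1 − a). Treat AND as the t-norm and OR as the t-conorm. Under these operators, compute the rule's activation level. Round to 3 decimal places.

0.053

firing strength: (low=0.67 OR mild=0.65) = 0.8845; AND[a·b] with fine=0.06 → w = 0.0531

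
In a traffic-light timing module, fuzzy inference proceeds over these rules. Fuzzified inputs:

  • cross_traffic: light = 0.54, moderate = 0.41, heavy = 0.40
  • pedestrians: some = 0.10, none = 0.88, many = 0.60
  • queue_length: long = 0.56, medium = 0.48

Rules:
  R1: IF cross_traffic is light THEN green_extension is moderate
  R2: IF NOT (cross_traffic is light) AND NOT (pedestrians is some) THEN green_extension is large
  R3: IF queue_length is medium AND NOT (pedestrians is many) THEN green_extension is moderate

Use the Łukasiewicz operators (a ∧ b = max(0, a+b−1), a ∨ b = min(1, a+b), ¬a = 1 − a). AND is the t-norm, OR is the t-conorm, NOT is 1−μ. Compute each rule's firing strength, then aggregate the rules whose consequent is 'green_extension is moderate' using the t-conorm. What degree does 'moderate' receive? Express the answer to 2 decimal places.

0.54

R1: light=0.54 → w = 0.54
R2: ¬light=1−0.54=0.46, ¬some=1−0.10=0.90; AND[max(0, a+b−1)] → w = 0.36
R3: medium=0.48, ¬many=1−0.60=0.40; AND[max(0, a+b−1)] → w = 0.00
Rules with consequent 'moderate': {R1, R3} → strengths 0.54, 0.00
Aggregate via t-conorm [min(1, a+b)]: 0.54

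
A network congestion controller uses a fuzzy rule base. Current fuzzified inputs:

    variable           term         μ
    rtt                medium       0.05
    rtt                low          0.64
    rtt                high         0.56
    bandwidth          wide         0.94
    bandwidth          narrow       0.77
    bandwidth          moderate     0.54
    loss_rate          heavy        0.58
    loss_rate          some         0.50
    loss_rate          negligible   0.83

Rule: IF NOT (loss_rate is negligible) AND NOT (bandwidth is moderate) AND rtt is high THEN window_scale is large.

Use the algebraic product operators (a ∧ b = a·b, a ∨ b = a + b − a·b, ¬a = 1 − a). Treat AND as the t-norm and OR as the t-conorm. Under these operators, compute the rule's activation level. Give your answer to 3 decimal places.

firing strength: ¬negligible=1−0.83=0.17, ¬moderate=1−0.54=0.46, high=0.56; AND[a·b] → w = 0.0438

0.044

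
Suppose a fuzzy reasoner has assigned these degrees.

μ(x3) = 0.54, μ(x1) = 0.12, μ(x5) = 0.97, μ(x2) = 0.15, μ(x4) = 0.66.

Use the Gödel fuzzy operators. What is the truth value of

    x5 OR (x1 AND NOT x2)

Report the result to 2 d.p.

NOT x2 = 1 − 0.15 = 0.85
x1 AND NOT x2 = min(a, b) on (0.12, 0.85) = 0.12
x5 OR (x1 AND NOT x2) = max(a, b) on (0.97, 0.12) = 0.97

0.97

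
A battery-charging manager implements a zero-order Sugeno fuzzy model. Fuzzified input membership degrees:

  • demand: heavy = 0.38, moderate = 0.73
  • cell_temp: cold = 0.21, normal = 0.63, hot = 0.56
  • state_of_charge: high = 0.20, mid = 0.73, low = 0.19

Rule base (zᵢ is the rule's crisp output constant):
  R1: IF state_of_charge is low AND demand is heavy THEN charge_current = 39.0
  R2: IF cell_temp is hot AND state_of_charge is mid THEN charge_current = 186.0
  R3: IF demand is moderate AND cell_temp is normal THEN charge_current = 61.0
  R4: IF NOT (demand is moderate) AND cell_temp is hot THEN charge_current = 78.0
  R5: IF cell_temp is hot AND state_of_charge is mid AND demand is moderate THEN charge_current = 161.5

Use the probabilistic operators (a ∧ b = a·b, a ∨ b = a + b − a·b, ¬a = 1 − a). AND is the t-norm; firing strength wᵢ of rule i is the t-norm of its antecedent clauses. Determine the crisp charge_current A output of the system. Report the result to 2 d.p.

120.02

R1 (z=39.0): low=0.19, heavy=0.38; AND[a·b] → w = 0.0722
R2 (z=186.0): hot=0.56, mid=0.73; AND[a·b] → w = 0.4088
R3 (z=61.0): moderate=0.73, normal=0.63; AND[a·b] → w = 0.4599
R4 (z=78.0): ¬moderate=1−0.73=0.27, hot=0.56; AND[a·b] → w = 0.1512
R5 (z=161.5): hot=0.56, mid=0.73, moderate=0.73; AND[a·b] → w = 0.2984
Weighted average = (0.0722·39.0 + 0.4088·186.0 + 0.4599·61.0 + 0.1512·78.0 + 0.2984·161.5) / (0.0722 + 0.4088 + 0.4599 + 0.1512 + 0.2984)
  = 166.8956 / 1.3905 = 120.02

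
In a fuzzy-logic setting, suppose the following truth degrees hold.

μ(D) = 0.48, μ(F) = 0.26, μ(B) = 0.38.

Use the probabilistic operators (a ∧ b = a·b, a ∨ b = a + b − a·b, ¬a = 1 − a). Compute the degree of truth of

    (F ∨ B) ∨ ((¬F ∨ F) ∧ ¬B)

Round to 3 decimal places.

0.771

F ∨ B = a + b − a·b on (0.2600, 0.3800) = 0.5412
¬F = 1 − 0.2600 = 0.7400
¬F ∨ F = a + b − a·b on (0.7400, 0.2600) = 0.8076
¬B = 1 − 0.3800 = 0.6200
(¬F ∨ F) ∧ ¬B = a·b on (0.8076, 0.6200) = 0.5007
(F ∨ B) ∨ ((¬F ∨ F) ∧ ¬B) = a + b − a·b on (0.5412, 0.5007) = 0.7709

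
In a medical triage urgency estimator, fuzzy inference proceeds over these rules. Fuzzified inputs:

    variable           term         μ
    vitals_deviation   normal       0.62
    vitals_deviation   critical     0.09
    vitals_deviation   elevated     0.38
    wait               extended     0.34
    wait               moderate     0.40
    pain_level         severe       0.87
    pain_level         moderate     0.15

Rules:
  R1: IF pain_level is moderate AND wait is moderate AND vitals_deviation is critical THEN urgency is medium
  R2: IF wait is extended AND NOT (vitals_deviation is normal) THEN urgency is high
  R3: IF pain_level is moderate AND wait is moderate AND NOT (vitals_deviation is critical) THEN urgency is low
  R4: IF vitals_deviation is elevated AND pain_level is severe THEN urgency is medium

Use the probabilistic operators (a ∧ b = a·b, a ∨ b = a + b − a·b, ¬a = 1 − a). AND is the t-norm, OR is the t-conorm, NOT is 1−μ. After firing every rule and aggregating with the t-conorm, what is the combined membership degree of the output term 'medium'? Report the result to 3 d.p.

0.334

R1: moderate=0.15, moderate=0.40, critical=0.09; AND[a·b] → w = 0.0054
R2: extended=0.34, ¬normal=1−0.62=0.38; AND[a·b] → w = 0.1292
R3: moderate=0.15, moderate=0.40, ¬critical=1−0.09=0.91; AND[a·b] → w = 0.0546
R4: elevated=0.38, severe=0.87; AND[a·b] → w = 0.3306
Rules with consequent 'medium': {R1, R4} → strengths 0.0054, 0.3306
Aggregate via t-conorm [a + b − a·b]: 0.3342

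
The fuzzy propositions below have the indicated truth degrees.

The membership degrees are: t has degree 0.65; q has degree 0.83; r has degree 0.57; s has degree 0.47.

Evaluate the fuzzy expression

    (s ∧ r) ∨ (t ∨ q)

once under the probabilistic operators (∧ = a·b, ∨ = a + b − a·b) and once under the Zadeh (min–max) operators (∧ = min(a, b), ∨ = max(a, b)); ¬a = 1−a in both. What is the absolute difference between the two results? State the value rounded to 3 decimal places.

Under probabilistic:
  s ∧ r = a·b on (0.4700, 0.5700) = 0.2679
  t ∨ q = a + b − a·b on (0.6500, 0.8300) = 0.9405
  (s ∧ r) ∨ (t ∨ q) = a + b − a·b on (0.2679, 0.9405) = 0.9564
  → value = 0.9564
Under Zadeh (min–max):
  s ∧ r = min(a, b) on (0.47, 0.57) = 0.47
  t ∨ q = max(a, b) on (0.65, 0.83) = 0.83
  (s ∧ r) ∨ (t ∨ q) = max(a, b) on (0.47, 0.83) = 0.83
  → value = 0.8300
|0.9564 − 0.8300| = 0.126

0.126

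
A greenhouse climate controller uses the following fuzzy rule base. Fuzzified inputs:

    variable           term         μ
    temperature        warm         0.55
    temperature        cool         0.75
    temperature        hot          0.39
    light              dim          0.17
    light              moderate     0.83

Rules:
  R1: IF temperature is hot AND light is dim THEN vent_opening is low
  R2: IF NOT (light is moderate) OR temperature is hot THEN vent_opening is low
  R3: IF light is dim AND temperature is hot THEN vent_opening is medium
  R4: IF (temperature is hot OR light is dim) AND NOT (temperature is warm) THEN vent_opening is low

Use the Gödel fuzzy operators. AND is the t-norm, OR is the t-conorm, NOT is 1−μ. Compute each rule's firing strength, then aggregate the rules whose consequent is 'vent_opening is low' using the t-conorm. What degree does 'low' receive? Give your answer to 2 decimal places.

0.39

R1: hot=0.39, dim=0.17; AND[min(a, b)] → w = 0.17
R2: ¬moderate=1−0.83=0.17, hot=0.39; OR[max(a, b)] → w = 0.39
R3: dim=0.17, hot=0.39; AND[min(a, b)] → w = 0.17
R4: (hot=0.39 OR dim=0.17) = 0.39; AND[min(a, b)] with ¬warm=1−0.55=0.45 → w = 0.39
Rules with consequent 'low': {R1, R2, R4} → strengths 0.17, 0.39, 0.39
Aggregate via t-conorm [max(a, b)]: 0.39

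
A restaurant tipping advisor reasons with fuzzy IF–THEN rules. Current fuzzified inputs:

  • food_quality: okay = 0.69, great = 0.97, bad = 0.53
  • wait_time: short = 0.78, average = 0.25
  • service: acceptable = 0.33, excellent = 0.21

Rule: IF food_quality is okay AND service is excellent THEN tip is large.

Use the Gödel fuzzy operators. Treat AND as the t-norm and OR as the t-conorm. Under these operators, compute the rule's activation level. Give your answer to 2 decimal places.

firing strength: okay=0.69, excellent=0.21; AND[min(a, b)] → w = 0.21

0.21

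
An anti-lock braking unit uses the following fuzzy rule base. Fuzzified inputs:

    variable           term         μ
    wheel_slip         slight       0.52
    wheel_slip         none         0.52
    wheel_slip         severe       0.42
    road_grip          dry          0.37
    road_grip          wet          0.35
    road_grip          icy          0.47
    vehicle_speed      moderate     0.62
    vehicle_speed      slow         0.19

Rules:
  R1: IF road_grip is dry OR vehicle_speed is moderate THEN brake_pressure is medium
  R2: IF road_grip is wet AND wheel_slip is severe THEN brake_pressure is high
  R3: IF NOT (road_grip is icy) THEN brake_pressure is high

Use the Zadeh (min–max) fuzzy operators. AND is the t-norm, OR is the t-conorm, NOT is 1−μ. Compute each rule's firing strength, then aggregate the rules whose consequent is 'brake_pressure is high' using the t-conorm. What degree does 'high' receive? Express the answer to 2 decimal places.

R1: dry=0.37, moderate=0.62; OR[max(a, b)] → w = 0.62
R2: wet=0.35, severe=0.42; AND[min(a, b)] → w = 0.35
R3: ¬icy=1−0.47=0.53 → w = 0.53
Rules with consequent 'high': {R2, R3} → strengths 0.35, 0.53
Aggregate via t-conorm [max(a, b)]: 0.53

0.53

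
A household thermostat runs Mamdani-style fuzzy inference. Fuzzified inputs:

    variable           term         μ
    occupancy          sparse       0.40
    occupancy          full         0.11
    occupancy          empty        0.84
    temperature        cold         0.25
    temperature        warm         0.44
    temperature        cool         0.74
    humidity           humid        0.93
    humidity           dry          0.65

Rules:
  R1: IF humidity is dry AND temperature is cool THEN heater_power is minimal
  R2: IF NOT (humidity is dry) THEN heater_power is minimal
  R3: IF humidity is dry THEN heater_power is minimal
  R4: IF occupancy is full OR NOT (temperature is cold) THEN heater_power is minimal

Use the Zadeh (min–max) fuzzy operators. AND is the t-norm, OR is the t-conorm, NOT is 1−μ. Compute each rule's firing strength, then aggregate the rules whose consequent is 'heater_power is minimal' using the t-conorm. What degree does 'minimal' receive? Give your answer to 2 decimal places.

R1: dry=0.65, cool=0.74; AND[min(a, b)] → w = 0.65
R2: ¬dry=1−0.65=0.35 → w = 0.35
R3: dry=0.65 → w = 0.65
R4: full=0.11, ¬cold=1−0.25=0.75; OR[max(a, b)] → w = 0.75
Rules with consequent 'minimal': {R1, R2, R3, R4} → strengths 0.65, 0.35, 0.65, 0.75
Aggregate via t-conorm [max(a, b)]: 0.75

0.75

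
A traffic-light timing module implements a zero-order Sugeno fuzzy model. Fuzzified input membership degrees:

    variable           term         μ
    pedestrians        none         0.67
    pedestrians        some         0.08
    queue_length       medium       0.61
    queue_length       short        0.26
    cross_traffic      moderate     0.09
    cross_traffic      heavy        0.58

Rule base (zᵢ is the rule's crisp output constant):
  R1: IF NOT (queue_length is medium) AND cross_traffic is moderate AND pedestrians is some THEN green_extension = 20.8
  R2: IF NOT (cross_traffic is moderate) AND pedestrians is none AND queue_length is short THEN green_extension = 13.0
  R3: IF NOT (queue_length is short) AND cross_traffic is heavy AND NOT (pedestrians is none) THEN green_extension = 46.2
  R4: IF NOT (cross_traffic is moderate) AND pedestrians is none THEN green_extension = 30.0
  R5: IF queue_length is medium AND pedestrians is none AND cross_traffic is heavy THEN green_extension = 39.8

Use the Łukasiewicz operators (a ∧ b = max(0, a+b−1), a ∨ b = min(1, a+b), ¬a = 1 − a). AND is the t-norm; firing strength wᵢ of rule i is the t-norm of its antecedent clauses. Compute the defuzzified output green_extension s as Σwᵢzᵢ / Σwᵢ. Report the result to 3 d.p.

30.000

R1 (z=20.8): ¬medium=1−0.61=0.39, moderate=0.09, some=0.08; AND[max(0, a+b−1)] → w = 0.00
R2 (z=13.0): ¬moderate=1−0.09=0.91, none=0.67, short=0.26; AND[max(0, a+b−1)] → w = 0.00
R3 (z=46.2): ¬short=1−0.26=0.74, heavy=0.58, ¬none=1−0.67=0.33; AND[max(0, a+b−1)] → w = 0.00
R4 (z=30.0): ¬moderate=1−0.09=0.91, none=0.67; AND[max(0, a+b−1)] → w = 0.58
R5 (z=39.8): medium=0.61, none=0.67, heavy=0.58; AND[max(0, a+b−1)] → w = 0.00
Weighted average = (0.00·20.8 + 0.00·13.0 + 0.00·46.2 + 0.58·30.0 + 0.00·39.8) / (0.00 + 0.00 + 0.00 + 0.58 + 0.00)
  = 17.4000 / 0.5800 = 30.000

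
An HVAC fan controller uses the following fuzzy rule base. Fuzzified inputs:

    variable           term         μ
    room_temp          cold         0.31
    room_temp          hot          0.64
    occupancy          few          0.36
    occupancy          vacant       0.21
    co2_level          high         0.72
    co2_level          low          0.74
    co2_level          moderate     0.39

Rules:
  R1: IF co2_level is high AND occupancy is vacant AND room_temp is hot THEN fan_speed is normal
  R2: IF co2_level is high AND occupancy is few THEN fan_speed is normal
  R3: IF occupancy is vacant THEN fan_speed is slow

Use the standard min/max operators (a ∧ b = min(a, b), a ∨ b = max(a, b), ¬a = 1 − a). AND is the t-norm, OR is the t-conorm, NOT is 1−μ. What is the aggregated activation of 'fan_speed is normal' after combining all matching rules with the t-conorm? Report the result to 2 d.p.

R1: high=0.72, vacant=0.21, hot=0.64; AND[min(a, b)] → w = 0.21
R2: high=0.72, few=0.36; AND[min(a, b)] → w = 0.36
R3: vacant=0.21 → w = 0.21
Rules with consequent 'normal': {R1, R2} → strengths 0.21, 0.36
Aggregate via t-conorm [max(a, b)]: 0.36

0.36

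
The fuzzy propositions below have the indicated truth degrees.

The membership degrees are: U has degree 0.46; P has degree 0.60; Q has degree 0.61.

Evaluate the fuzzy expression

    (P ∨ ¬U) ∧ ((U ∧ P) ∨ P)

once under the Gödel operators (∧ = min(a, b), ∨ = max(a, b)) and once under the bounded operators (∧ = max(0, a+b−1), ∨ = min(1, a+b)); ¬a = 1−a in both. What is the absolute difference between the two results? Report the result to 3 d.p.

Under Gödel:
  ¬U = 1 − 0.46 = 0.54
  P ∨ ¬U = max(a, b) on (0.60, 0.54) = 0.60
  U ∧ P = min(a, b) on (0.46, 0.60) = 0.46
  (U ∧ P) ∨ P = max(a, b) on (0.46, 0.60) = 0.60
  (P ∨ ¬U) ∧ ((U ∧ P) ∨ P) = min(a, b) on (0.60, 0.60) = 0.60
  → value = 0.6000
Under bounded:
  ¬U = 1 − 0.46 = 0.54
  P ∨ ¬U = min(1, a+b) on (0.60, 0.54) = 1.00
  U ∧ P = max(0, a+b−1) on (0.46, 0.60) = 0.06
  (U ∧ P) ∨ P = min(1, a+b) on (0.06, 0.60) = 0.66
  (P ∨ ¬U) ∧ ((U ∧ P) ∨ P) = max(0, a+b−1) on (1.00, 0.66) = 0.66
  → value = 0.6600
|0.6000 − 0.6600| = 0.060

0.060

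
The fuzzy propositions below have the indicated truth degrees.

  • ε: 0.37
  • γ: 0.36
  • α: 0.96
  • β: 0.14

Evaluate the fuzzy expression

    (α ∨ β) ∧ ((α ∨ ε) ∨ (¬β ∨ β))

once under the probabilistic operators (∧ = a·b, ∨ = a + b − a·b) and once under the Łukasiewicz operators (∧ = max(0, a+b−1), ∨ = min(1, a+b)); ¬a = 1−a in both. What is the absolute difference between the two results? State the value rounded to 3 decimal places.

0.037

Under probabilistic:
  α ∨ β = a + b − a·b on (0.9600, 0.1400) = 0.9656
  α ∨ ε = a + b − a·b on (0.9600, 0.3700) = 0.9748
  ¬β = 1 − 0.1400 = 0.8600
  ¬β ∨ β = a + b − a·b on (0.8600, 0.1400) = 0.8796
  (α ∨ ε) ∨ (¬β ∨ β) = a + b − a·b on (0.9748, 0.8796) = 0.9970
  (α ∨ β) ∧ ((α ∨ ε) ∨ (¬β ∨ β)) = a·b on (0.9656, 0.9970) = 0.9627
  → value = 0.9627
Under Łukasiewicz:
  α ∨ β = min(1, a+b) on (0.96, 0.14) = 1.00
  α ∨ ε = min(1, a+b) on (0.96, 0.37) = 1.00
  ¬β = 1 − 0.14 = 0.86
  ¬β ∨ β = min(1, a+b) on (0.86, 0.14) = 1.00
  (α ∨ ε) ∨ (¬β ∨ β) = min(1, a+b) on (1.00, 1.00) = 1.00
  (α ∨ β) ∧ ((α ∨ ε) ∨ (¬β ∨ β)) = max(0, a+b−1) on (1.00, 1.00) = 1.00
  → value = 1.0000
|0.9627 − 1.0000| = 0.037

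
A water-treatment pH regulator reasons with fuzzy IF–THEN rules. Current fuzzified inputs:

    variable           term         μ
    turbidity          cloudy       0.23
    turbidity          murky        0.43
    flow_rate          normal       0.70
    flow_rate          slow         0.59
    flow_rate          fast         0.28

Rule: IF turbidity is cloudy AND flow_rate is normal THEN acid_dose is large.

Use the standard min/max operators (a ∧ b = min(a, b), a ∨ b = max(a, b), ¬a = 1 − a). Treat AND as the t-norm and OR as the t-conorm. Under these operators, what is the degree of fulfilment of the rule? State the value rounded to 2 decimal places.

0.23

firing strength: cloudy=0.23, normal=0.70; AND[min(a, b)] → w = 0.23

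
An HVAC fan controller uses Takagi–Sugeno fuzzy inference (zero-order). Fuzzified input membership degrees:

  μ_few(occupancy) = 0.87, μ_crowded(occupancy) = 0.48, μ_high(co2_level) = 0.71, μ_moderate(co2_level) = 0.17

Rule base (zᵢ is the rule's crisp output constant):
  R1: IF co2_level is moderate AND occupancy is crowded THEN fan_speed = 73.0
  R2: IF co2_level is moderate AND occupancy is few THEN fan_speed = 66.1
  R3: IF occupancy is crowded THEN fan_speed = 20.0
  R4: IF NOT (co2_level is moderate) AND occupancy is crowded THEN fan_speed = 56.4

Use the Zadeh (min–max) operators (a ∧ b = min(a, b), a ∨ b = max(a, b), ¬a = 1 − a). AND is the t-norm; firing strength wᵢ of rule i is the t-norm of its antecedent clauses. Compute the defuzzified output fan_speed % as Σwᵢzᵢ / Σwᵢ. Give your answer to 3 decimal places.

R1 (z=73.0): moderate=0.17, crowded=0.48; AND[min(a, b)] → w = 0.17
R2 (z=66.1): moderate=0.17, few=0.87; AND[min(a, b)] → w = 0.17
R3 (z=20.0): crowded=0.48 → w = 0.48
R4 (z=56.4): ¬moderate=1−0.17=0.83, crowded=0.48; AND[min(a, b)] → w = 0.48
Weighted average = (0.17·73.0 + 0.17·66.1 + 0.48·20.0 + 0.48·56.4) / (0.17 + 0.17 + 0.48 + 0.48)
  = 60.3190 / 1.3000 = 46.399

46.399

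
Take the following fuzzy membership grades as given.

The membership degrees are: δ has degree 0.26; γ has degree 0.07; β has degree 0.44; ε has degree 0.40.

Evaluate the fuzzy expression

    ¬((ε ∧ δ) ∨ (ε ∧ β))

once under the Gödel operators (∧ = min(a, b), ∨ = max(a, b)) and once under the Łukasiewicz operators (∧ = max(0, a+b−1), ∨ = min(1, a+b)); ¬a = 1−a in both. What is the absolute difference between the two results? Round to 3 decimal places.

0.400

Under Gödel:
  ε ∧ δ = min(a, b) on (0.40, 0.26) = 0.26
  ε ∧ β = min(a, b) on (0.40, 0.44) = 0.40
  (ε ∧ δ) ∨ (ε ∧ β) = max(a, b) on (0.26, 0.40) = 0.40
  ¬((ε ∧ δ) ∨ (ε ∧ β)) = 1 − 0.40 = 0.60
  → value = 0.6000
Under Łukasiewicz:
  ε ∧ δ = max(0, a+b−1) on (0.40, 0.26) = 0.00
  ε ∧ β = max(0, a+b−1) on (0.40, 0.44) = 0.00
  (ε ∧ δ) ∨ (ε ∧ β) = min(1, a+b) on (0.00, 0.00) = 0.00
  ¬((ε ∧ δ) ∨ (ε ∧ β)) = 1 − 0.00 = 1.00
  → value = 1.0000
|0.6000 − 1.0000| = 0.400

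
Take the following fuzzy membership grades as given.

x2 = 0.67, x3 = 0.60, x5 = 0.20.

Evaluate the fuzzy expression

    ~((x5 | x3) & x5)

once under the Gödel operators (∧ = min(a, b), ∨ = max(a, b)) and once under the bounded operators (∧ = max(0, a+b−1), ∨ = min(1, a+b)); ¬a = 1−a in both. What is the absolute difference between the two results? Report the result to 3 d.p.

0.200

Under Gödel:
  x5 | x3 = max(a, b) on (0.20, 0.60) = 0.60
  (x5 | x3) & x5 = min(a, b) on (0.60, 0.20) = 0.20
  ~((x5 | x3) & x5) = 1 − 0.20 = 0.80
  → value = 0.8000
Under bounded:
  x5 | x3 = min(1, a+b) on (0.20, 0.60) = 0.80
  (x5 | x3) & x5 = max(0, a+b−1) on (0.80, 0.20) = 0.00
  ~((x5 | x3) & x5) = 1 − 0.00 = 1.00
  → value = 1.0000
|0.8000 − 1.0000| = 0.200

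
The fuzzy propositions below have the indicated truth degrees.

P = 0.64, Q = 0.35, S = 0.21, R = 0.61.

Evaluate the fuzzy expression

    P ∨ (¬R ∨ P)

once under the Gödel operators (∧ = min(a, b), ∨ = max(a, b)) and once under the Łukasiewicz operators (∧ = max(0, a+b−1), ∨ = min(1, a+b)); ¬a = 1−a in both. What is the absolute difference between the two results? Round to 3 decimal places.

Under Gödel:
  ¬R = 1 − 0.61 = 0.39
  ¬R ∨ P = max(a, b) on (0.39, 0.64) = 0.64
  P ∨ (¬R ∨ P) = max(a, b) on (0.64, 0.64) = 0.64
  → value = 0.6400
Under Łukasiewicz:
  ¬R = 1 − 0.61 = 0.39
  ¬R ∨ P = min(1, a+b) on (0.39, 0.64) = 1.00
  P ∨ (¬R ∨ P) = min(1, a+b) on (0.64, 1.00) = 1.00
  → value = 1.0000
|0.6400 − 1.0000| = 0.360

0.360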